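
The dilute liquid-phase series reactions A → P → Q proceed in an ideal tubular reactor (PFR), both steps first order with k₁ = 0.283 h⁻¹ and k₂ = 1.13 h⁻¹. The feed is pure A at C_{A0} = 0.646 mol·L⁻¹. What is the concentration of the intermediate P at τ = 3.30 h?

Solving the coupled first-order balances gives C_P(τ) = [k₁/(k₂−k₁)]·C_{A0}·(e^(−k₁τ) − e^(−k₂τ)).
e^(−k₁τ) = e^(−0.283×3.30) = e^(−0.9339) = 0.3930; e^(−k₂τ) = e^(−3.729) = 0.02402.
C_P = 0.283×0.646/(1.13−0.283) × (0.3930−0.02402) = 0.2158×0.3690 = 0.07965 mol·L⁻¹.

0.0796 mol·L⁻¹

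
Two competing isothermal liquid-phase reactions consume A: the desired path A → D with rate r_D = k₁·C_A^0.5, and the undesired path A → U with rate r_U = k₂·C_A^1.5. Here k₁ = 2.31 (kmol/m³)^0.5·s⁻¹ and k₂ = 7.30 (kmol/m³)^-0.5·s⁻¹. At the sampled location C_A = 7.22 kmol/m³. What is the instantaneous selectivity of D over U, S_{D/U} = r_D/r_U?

0.0438

S_{D/U} = r_D/r_U = (k₁·C_A^0.5)/(k₂·C_A^1.5) = (k₁/k₂)·C_A⁻¹.
= (2.31×7.220^0.5) / (7.30×7.220^1.5) = 6.207/141.6 = 0.0438.
The undesired path is higher order in A, so low C_A (CSTR or dilute feed) favours D.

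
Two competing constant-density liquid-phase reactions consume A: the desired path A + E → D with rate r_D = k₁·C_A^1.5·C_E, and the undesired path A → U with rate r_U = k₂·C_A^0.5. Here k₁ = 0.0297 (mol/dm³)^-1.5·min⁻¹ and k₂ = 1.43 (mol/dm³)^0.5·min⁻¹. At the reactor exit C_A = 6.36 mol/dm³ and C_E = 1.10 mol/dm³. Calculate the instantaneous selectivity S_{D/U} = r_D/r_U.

S_{D/U} = r_D/r_U = (k₁·C_A^1.5·C_E)/(k₂·C_A^0.5) = (k₁/k₂)·C_A·C_E.
= (0.0297×6.360^1.5×1.100) / (1.43×6.360^0.5) = 0.5240/3.606 = 0.145.
Since the desired path is higher order in A, keeping C_A high (PFR or concentrated feed) favours D.

0.145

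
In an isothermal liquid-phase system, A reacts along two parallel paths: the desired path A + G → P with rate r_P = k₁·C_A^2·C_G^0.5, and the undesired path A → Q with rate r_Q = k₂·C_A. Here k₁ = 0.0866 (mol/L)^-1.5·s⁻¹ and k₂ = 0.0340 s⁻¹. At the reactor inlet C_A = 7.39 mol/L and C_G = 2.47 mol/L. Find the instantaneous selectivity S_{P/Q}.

29.6

S_{P/Q} = r_P/r_Q = (k₁·C_A^2·C_G^0.5)/(k₂·C_A) = (k₁/k₂)·C_A·C_G^0.5.
= (0.0866×7.390^2×2.470^0.5) / (0.0340×7.390) = 7.433/0.2513 = 29.6.
Since the desired path is higher order in A, keeping C_A high (PFR or concentrated feed) favours P.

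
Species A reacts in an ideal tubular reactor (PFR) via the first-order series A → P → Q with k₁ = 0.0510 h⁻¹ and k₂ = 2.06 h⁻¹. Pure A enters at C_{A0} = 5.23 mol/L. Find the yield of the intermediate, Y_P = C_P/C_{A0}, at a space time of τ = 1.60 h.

0.0225

Solving the coupled first-order balances gives C_P(τ) = [k₁/(k₂−k₁)]·C_{A0}·(e^(−k₁τ) − e^(−k₂τ)).
e^(−k₁τ) = e^(−0.0510×1.60) = e^(−0.08160) = 0.9216; e^(−k₂τ) = e^(−3.296) = 0.03703.
C_P = 0.0510×5.23/(2.06−0.0510) × (0.9216−0.03703) = 0.1328×0.8846 = 0.1174 mol/L.
Y_P = C_P/C_{A0} = 0.1174/5.23 = 0.0225.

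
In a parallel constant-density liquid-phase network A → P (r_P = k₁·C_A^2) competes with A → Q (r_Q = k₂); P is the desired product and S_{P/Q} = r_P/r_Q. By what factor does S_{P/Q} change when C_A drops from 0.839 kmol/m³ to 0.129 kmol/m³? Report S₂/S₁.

0.0236

S_{P/Q} = (k₁/k₂)·C_A^2, so S₂/S₁ = (C_{A,2}/C_{A,1})^2.
= (0.129/0.839)^2 = (0.1538)^2 = 0.0236.
Selectivity toward P falls as C_A falls — high-concentration operation is favoured.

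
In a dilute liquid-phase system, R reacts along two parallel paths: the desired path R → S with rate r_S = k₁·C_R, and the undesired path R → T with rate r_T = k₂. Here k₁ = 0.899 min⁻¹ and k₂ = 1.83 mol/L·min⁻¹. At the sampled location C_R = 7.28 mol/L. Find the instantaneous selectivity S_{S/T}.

3.58

S_{S/T} = r_S/r_T = (k₁·C_R)/(k₂) = (k₁/k₂)·C_R.
= (0.899×7.280) / (1.83) = 6.545/1.830 = 3.58.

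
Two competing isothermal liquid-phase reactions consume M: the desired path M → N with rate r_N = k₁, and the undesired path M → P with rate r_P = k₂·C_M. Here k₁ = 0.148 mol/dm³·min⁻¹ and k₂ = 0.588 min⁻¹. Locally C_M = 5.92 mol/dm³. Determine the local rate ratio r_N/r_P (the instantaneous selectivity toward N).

0.0425

S_{N/P} = r_N/r_P = (k₁)/(k₂·C_M) = (k₁/k₂)·C_M⁻¹.
= (0.148) / (0.588×5.920) = 0.1480/3.481 = 0.0425.
The undesired path is higher order in M, so low C_M (CSTR or dilute feed) favours N.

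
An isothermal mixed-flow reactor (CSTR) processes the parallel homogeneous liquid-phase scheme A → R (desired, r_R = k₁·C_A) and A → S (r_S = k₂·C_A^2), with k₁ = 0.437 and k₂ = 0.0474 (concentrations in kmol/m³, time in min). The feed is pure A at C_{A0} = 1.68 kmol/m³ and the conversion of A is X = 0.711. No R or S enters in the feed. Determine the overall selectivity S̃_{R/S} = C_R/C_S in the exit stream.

19.0

Exit C_A = C_{A0}(1−X) = 1.68×0.289 = 0.4855 kmol/m³.
A CSTR operates uniformly at the exit composition, giving r_R = 0.2122 and r_S = 0.01117 (each k·C_A^n at C_A = 0.4855).
Overall selectivity = C_R/C_S = r_Rτ/(r_Sτ) = r_R/r_S = 19.0.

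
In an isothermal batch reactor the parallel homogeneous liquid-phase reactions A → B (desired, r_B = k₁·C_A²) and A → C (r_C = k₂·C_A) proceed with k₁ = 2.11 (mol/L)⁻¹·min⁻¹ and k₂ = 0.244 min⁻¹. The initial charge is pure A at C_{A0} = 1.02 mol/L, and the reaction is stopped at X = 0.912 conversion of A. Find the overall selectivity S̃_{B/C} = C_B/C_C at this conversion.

3.70

C_A = C_{A0}(1−X) = 0.08976 mol/L.
Along a PFR/batch, dC_C/dC_A = −r_C/(r_B+r_C) = −k₂/(k₂+k₁·C_A).
Integrating from C_{A0} to C_A: C_C = (0.244/2.11)·ln[(0.244+2.11·1.02)/(0.244+2.11·0.0898)] = 0.1156·ln(2.396/0.4334) = 0.1977 mol/L.
Then C_B = (C_{A0}−C_A) − C_C = 0.9302 − 0.1977 = 0.7325 mol/L.
S̃_{B/C} = C_B/C_C = 0.7325/0.1977 = 3.70.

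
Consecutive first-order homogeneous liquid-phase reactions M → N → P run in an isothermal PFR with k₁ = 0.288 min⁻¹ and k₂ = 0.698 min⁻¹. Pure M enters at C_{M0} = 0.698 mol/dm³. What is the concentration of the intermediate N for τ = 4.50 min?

0.113 mol/dm³

The intermediate concentration in a first-order A→B→C sequence is C_N = k₁C_{M0}(e^(−k₁τ) − e^(−k₂τ))/(k₂−k₁).
e^(−k₁τ) = e^(−0.288×4.50) = e^(−1.296) = 0.2736; e^(−k₂τ) = e^(−3.141) = 0.04324.
C_N = 0.288×0.698/(0.698−0.288) × (0.2736−0.04324) = 0.4903×0.2304 = 0.1130 mol/dm³.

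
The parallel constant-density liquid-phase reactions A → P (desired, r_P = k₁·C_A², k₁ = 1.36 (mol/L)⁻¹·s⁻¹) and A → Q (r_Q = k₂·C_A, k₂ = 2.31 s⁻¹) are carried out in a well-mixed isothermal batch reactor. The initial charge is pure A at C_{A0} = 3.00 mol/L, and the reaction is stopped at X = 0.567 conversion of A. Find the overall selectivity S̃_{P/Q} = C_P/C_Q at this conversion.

1.23

C_A = C_{A0}(1−X) = 1.299 mol/L.
Along a PFR/batch, dC_Q/dC_A = −r_Q/(r_P+r_Q) = −k₂/(k₂+k₁·C_A).
Integrating from C_{A0} to C_A: C_Q = (2.31/1.36)·ln[(2.31+1.36·3.00)/(2.31+1.36·1.30)] = 1.699·ln(6.390/4.077) = 0.7634 mol/L.
Then C_P = (C_{A0}−C_A) − C_Q = 1.701 − 0.7634 = 0.9376 mol/L.
S̃_{P/Q} = C_P/C_Q = 0.9376/0.7634 = 1.23.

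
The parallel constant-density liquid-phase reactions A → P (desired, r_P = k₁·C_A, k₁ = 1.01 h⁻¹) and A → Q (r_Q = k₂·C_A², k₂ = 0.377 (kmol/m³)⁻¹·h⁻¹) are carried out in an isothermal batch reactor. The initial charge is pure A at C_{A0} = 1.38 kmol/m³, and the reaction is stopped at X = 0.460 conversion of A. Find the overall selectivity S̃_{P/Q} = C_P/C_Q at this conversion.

C_A = C_{A0}(1−X) = 0.7452 kmol/m³.
Along a PFR/batch, dC_P/dC_A = −r_P/(r_P+r_Q) = −k₁/(k₁+k₂·C_A).
Integrating from C_{A0} to C_A: C_P = (1.01/0.377)·ln[(1.01+0.377·1.38)/(1.01+0.377·0.745)] = 2.679·ln(1.530/1.291) = 0.4556 kmol/m³.
C_Q = (C_{A0}−C_A)−C_P = 0.1792 kmol/m³; S̃_{P/Q} = 0.4556/0.1792 = 2.54.

2.54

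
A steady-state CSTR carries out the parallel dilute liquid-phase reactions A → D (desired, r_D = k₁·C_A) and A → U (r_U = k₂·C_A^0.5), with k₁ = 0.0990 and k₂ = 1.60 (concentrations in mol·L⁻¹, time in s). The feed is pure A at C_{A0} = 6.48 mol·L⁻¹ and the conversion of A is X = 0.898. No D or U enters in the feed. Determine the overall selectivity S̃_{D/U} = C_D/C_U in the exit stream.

Exit C_A = C_{A0}(1−X) = 6.48×0.102 = 0.6610 mol·L⁻¹.
A CSTR operates uniformly at the exit composition, giving r_D = 0.06544 and r_U = 1.301 (each k·C_A^n at C_A = 0.6610).
Overall selectivity = C_D/C_U = r_Dτ/(r_Uτ) = r_D/r_U = 0.0503.

0.0503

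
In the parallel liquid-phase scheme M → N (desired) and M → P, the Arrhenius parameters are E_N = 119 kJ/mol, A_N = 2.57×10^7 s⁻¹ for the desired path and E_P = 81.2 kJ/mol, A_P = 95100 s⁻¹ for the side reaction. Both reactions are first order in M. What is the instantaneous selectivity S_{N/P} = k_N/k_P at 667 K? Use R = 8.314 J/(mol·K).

Since both paths have the same order in M, the concentration cancels and S_{N/P} = k_N/k_P = (A_N/A_P)·exp[(E_P−E_N)/(RT)].
(E_P−E_N)/(RT) = (81.2−119)×10³/(8.314×667) = -37800/5545 = -6.816.
k_N/k_P = (2.57×10^7/95100)·exp(-6.816) = 270.2 × 0.001096 = 0.296.

0.296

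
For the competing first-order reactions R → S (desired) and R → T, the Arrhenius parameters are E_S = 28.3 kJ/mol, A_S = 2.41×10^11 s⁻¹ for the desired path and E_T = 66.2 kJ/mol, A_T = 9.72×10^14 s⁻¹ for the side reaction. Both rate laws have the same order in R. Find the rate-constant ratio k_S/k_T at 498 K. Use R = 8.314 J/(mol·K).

Since both paths have the same order in R, the concentration cancels and S_{S/T} = k_S/k_T = (A_S/A_T)·exp[(E_T−E_S)/(RT)].
(E_T−E_S)/(RT) = (66.2−28.3)×10³/(8.314×498) = 37900/4140 = 9.154.
k_S/k_T = (2.41×10^11/9.72×10^14)·exp(9.154) = 2.479×10^-4 × 9450 = 2.34.

2.34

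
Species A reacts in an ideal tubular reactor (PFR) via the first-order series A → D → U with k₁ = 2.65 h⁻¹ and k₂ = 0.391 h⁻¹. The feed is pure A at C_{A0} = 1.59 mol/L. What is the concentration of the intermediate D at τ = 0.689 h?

1.12 mol/L

For first-order series with pure A initially, C_D(τ) = k₁C_{A0}/(k₂−k₁)·(e^(−k₁τ) − e^(−k₂τ)).
e^(−k₁τ) = e^(−2.65×0.689) = e^(−1.826) = 0.1611; e^(−k₂τ) = e^(−0.2694) = 0.7638.
C_D = 2.65×1.59/(0.391−2.65) × (0.1611−0.7638) = (-1.865)×(-0.6028) = 1.124 mol/L.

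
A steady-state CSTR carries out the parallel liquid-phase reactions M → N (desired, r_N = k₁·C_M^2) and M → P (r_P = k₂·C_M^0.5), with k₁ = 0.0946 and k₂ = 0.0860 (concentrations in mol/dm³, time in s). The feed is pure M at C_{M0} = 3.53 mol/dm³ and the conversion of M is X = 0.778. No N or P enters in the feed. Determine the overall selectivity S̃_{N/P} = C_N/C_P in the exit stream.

Exit C_M = C_{M0}(1−X) = 3.53×0.222 = 0.7837 mol/dm³.
In a CSTR the entire volume is at exit conditions, so r_N = 0.0946×0.7837^2 = 0.05810 and r_P = 0.0860×0.7837^0.5 = 0.07613.
Overall selectivity = C_N/C_P = r_Nτ/(r_Pτ) = r_N/r_P = 0.763.

0.763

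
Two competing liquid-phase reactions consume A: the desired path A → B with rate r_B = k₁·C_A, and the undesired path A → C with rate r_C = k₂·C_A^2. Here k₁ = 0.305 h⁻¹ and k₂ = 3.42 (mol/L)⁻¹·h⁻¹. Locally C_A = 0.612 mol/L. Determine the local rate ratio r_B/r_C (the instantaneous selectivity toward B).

0.146

S_{B/C} = r_B/r_C = (k₁·C_A)/(k₂·C_A^2) = (k₁/k₂)·C_A⁻¹.
= (0.305×0.6120) / (3.42×0.6120^2) = 0.1867/1.281 = 0.146.
The undesired path is higher order in A, so low C_A (CSTR or dilute feed) favours B.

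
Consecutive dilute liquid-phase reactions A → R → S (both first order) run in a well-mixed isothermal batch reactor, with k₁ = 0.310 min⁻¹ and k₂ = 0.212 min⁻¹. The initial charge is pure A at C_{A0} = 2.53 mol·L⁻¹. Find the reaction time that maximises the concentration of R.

3.88 min

Setting dC_R/dt = 0 gives t_opt = ln(k₂/k₁)/(k₂−k₁).
= ln(0.212/0.310)/(0.212−0.310) = ln(0.6839)/-0.09800 = -0.3800/-0.09800 = 3.88 min.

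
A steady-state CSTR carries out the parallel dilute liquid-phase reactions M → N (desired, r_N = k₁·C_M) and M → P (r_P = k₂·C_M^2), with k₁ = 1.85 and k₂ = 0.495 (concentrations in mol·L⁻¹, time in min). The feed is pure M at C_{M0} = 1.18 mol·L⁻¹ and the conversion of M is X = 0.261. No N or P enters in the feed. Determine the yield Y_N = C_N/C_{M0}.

0.212

Exit C_M = C_{M0}(1−X) = 1.18×0.739 = 0.8720 mol·L⁻¹.
In a CSTR the entire volume is at exit conditions, so r_N = 1.85×0.8720 = 1.613 and r_P = 0.495×0.8720^2 = 0.3764.
Fraction of consumed M going to N: r_N/(r_N+r_P) = 0.8108.
C_N = 0.8108·C_{M0}·X = 0.8108×1.18×0.261 = 0.250 mol·L⁻¹; Y_N = C_N/C_{M0} = 0.212.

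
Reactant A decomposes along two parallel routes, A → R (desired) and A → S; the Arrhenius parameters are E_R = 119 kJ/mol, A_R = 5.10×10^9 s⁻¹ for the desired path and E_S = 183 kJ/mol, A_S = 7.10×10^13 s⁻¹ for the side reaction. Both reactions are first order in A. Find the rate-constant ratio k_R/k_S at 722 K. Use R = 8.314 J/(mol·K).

3.07

With equal orders, S_{R/S} = k_R/k_S = (A_R/A_S)·exp[(E_S−E_R)/(RT)].
(E_S−E_R)/(RT) = (183−119)×10³/(8.314×722) = 64000/6003 = 10.66.
k_R/k_S = (5.10×10^9/7.10×10^13)·exp(10.66) = 7.183×10^-5 × 42696 = 3.07.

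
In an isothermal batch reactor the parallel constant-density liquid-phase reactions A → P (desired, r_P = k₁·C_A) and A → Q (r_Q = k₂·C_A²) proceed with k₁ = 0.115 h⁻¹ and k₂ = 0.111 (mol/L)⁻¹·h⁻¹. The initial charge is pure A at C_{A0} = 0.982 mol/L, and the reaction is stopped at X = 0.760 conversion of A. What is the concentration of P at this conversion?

0.478 mol/L

C_A = C_{A0}(1−X) = 0.2357 mol/L.
Along a PFR/batch, dC_P/dC_A = −r_P/(r_P+r_Q) = −k₁/(k₁+k₂·C_A).
Integrating from C_{A0} to C_A: C_P = (0.115/0.111)·ln[(0.115+0.111·0.982)/(0.115+0.111·0.236)] = 1.036·ln(0.2240/0.1412) = 0.4784 mol/L.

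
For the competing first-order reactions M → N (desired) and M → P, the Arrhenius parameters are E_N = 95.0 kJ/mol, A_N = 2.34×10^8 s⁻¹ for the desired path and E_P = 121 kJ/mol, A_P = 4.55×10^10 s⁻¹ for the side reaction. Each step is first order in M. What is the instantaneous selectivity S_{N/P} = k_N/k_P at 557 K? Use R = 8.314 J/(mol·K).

1.41

k_N/k_P = (A_N/A_P)·exp[−(E_N−E_P)/(RT)] = (A_N/A_P)·exp[(E_P−E_N)/(RT)].
(E_P−E_N)/(RT) = (121−95.0)×10³/(8.314×557) = 26000/4631 = 5.614.
k_N/k_P = (2.34×10^8/4.55×10^10)·exp(5.614) = 0.005143 × 274.4 = 1.41.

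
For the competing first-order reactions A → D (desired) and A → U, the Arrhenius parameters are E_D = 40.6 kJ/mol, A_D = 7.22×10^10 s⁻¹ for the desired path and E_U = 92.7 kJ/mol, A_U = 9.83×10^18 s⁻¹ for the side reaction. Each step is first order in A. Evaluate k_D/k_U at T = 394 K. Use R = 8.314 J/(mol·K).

0.0593

Since both paths have the same order in A, the concentration cancels and S_{D/U} = k_D/k_U = (A_D/A_U)·exp[(E_U−E_D)/(RT)].
(E_U−E_D)/(RT) = (92.7−40.6)×10³/(8.314×394) = 52100/3276 = 15.90.
k_D/k_U = (7.22×10^10/9.83×10^18)·exp(15.90) = 7.345×10^-9 × 8.080×10^6 = 0.0593.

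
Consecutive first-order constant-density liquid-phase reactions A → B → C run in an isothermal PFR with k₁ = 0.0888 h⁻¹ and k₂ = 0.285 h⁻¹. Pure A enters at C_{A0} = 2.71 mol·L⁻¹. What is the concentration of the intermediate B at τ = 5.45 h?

0.496 mol·L⁻¹

The intermediate concentration in a first-order A→B→C sequence is C_B = k₁C_{A0}(e^(−k₁τ) − e^(−k₂τ))/(k₂−k₁).
e^(−k₁τ) = e^(−0.0888×5.45) = e^(−0.4840) = 0.6163; e^(−k₂τ) = e^(−1.553) = 0.2116.
C_B = 0.0888×2.71/(0.285−0.0888) × (0.6163−0.2116) = 1.227×0.4048 = 0.4965 mol·L⁻¹.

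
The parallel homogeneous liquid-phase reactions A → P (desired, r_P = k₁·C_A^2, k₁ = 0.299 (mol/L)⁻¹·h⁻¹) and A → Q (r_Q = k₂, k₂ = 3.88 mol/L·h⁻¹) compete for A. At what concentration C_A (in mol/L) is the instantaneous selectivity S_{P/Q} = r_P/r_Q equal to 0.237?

1.75 mol/L

S_{P/Q} = (k₁/k₂)·C_A^2 ⇒ C_A = (S·k₂/k₁)^(0.5).
= (0.237×3.88/0.299)^(0.5) = (3.075)^(0.5) = 1.75 mol/L.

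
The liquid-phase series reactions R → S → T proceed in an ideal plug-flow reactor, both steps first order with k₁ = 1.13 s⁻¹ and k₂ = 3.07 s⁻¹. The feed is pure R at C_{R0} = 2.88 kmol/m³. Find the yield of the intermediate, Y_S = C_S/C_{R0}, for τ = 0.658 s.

The intermediate concentration in a first-order A→B→C sequence is C_S = k₁C_{R0}(e^(−k₁τ) − e^(−k₂τ))/(k₂−k₁).
e^(−k₁τ) = e^(−1.13×0.658) = e^(−0.7435) = 0.4754; e^(−k₂τ) = e^(−2.020) = 0.1326.
C_S = 1.13×2.88/(3.07−1.13) × (0.4754−0.1326) = 1.678×0.3428 = 0.5750 kmol/m³.
Y_S = C_S/C_{R0} = 0.5750/2.88 = 0.200.

0.200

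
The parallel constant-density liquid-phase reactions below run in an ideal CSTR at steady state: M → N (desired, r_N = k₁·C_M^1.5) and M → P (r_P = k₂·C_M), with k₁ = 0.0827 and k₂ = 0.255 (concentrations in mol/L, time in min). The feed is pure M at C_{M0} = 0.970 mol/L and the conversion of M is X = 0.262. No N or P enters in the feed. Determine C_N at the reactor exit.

0.0547 mol/L

Exit C_M = C_{M0}(1−X) = 0.970×0.738 = 0.7159 mol/L.
A CSTR operates uniformly at the exit composition, giving r_N = 0.05009 and r_P = 0.1825 (each k·C_M^n at C_M = 0.7159).
Fraction of consumed M going to N: r_N/(r_N+r_P) = 0.2153.
C_N = 0.2153·C_{M0}·X = 0.2153×0.970×0.262 = 0.0547 mol/L.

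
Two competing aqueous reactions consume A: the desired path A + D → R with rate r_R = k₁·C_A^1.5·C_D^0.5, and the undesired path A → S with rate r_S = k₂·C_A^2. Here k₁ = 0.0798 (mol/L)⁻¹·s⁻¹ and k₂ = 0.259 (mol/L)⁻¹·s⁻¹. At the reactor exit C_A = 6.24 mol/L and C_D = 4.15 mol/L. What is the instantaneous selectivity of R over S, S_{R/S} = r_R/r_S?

0.251

S_{R/S} = r_R/r_S = (k₁·C_A^1.5·C_D^0.5)/(k₂·C_A^2) = (k₁/k₂)·C_A^-0.5·C_D^0.5.
= (0.0798×6.240^1.5×4.150^0.5) / (0.259×6.240^2) = 2.534/10.08 = 0.251.
The undesired path is higher order in A, so low C_A (CSTR or dilute feed) favours R.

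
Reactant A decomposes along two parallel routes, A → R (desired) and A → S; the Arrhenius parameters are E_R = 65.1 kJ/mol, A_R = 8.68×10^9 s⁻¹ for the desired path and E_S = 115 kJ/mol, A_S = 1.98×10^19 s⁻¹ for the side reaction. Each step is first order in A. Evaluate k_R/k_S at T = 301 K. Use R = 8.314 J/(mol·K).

0.200

Since both paths have the same order in A, the concentration cancels and S_{R/S} = k_R/k_S = (A_R/A_S)·exp[(E_S−E_R)/(RT)].
(E_S−E_R)/(RT) = (115−65.1)×10³/(8.314×301) = 49900/2503 = 19.94.
k_R/k_S = (8.68×10^9/1.98×10^19)·exp(19.94) = 4.384×10^-10 × 4.569×10^8 = 0.200.
Since E_R < E_S, lowering the temperature improves selectivity toward R.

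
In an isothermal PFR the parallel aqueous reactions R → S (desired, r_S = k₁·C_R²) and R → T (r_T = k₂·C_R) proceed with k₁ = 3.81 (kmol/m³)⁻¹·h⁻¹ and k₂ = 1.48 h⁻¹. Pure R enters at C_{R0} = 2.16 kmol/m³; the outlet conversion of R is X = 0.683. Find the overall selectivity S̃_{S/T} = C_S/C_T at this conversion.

3.39

C_R = C_{R0}(1−X) = 0.6847 kmol/m³.
Along a PFR/batch, dC_T/dC_R = −r_T/(r_S+r_T) = −k₂/(k₂+k₁·C_R).
Integrating from C_{R0} to C_R: C_T = (1.48/3.81)·ln[(1.48+3.81·2.16)/(1.48+3.81·0.685)] = 0.3885·ln(9.710/4.089) = 0.3360 kmol/m³.
Then C_S = (C_{R0}−C_R) − C_T = 1.475 − 0.3360 = 1.139 kmol/m³.
S̃_{S/T} = C_S/C_T = 1.139/0.3360 = 3.39.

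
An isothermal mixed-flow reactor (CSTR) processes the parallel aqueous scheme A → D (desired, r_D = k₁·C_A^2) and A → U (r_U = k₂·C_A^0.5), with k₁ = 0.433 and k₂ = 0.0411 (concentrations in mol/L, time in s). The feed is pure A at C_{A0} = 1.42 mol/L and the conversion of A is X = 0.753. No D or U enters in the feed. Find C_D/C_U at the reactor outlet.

Exit C_A = C_{A0}(1−X) = 1.42×0.247 = 0.3507 mol/L.
Rates in a CSTR are evaluated at the outlet concentration: r_D = 0.433×0.3507^2 = 0.05327, r_U = 0.0411×0.3507^0.5 = 0.02434.
Overall selectivity = C_D/C_U = r_Dτ/(r_Uτ) = r_D/r_U = 2.19.

2.19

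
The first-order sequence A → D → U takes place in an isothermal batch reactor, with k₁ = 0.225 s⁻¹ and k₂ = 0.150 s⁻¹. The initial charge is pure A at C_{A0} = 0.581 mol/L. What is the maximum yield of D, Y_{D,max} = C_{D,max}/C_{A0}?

0.444

For a first-order series the maximum intermediate yield is C_{D,max}/C_{A0} = (k₁/k₂)^[k₂/(k₂−k₁)].
= (0.225/0.150)^(0.150/(0.150−0.225)) = (1.500)^(-2.000) = 0.4444.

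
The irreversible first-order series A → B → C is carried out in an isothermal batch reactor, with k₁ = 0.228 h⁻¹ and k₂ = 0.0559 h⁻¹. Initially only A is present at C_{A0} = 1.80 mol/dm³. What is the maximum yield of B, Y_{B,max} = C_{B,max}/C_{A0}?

0.633

For a first-order series the maximum intermediate yield is C_{B,max}/C_{A0} = (k₁/k₂)^[k₂/(k₂−k₁)].
= (0.228/0.0559)^(0.0559/(0.0559−0.228)) = (4.079)^(-0.3248) = 0.6334.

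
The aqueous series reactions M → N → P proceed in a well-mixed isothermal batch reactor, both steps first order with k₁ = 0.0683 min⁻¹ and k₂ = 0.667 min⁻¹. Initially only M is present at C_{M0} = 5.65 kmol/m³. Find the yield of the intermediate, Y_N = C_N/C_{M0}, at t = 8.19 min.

0.0647

For first-order series with pure M initially, C_N(t) = k₁C_{M0}/(k₂−k₁)·(e^(−k₁t) − e^(−k₂t)).
e^(−k₁t) = e^(−0.0683×8.19) = e^(−0.5594) = 0.5716; e^(−k₂t) = e^(−5.463) = 0.004242.
C_N = 0.0683×5.65/(0.667−0.0683) × (0.5716−0.004242) = 0.6446×0.5673 = 0.3657 kmol/m³.
Y_N = C_N/C_{M0} = 0.3657/5.65 = 0.0647.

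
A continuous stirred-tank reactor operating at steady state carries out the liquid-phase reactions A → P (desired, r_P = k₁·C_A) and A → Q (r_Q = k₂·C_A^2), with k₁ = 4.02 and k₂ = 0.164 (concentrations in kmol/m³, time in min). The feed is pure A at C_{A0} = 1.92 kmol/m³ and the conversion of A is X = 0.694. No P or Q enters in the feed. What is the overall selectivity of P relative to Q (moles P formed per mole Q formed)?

41.7

Exit C_A = C_{A0}(1−X) = 1.92×0.306 = 0.5875 kmol/m³.
A CSTR operates uniformly at the exit composition, giving r_P = 2.362 and r_Q = 0.05661 (each k·C_A^n at C_A = 0.5875).
Overall selectivity = C_P/C_Q = r_Pτ/(r_Qτ) = r_P/r_Q = 41.7.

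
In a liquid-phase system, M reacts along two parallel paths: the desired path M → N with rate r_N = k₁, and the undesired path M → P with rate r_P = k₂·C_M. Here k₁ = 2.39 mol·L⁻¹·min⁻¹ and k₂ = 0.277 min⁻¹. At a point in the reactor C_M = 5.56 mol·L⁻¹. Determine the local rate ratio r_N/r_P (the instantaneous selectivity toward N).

1.55

S_{N/P} = r_N/r_P = (k₁)/(k₂·C_M) = (k₁/k₂)·C_M⁻¹.
= (2.39) / (0.277×5.560) = 2.390/1.540 = 1.55.
The undesired path is higher order in M, so low C_M (CSTR or dilute feed) favours N.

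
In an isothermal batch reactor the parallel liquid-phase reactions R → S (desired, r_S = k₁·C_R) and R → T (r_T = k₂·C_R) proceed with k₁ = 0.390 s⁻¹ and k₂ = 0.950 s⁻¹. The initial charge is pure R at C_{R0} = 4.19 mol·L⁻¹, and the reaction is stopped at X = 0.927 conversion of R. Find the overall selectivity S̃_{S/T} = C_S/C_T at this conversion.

0.411

C_R = C_{R0}(1−X) = 0.3059 mol·L⁻¹.
Both paths are first order in R, so the instantaneous fraction to S is constant: dC_S/d(−C_R) = k₁/(k₁+k₂) = 0.2910.
C_S = 0.2910·(C_{R0}−C_R) = 0.2910×3.884 = 1.13 mol·L⁻¹.
C_T = (C_{R0}−C_R)−C_S = 2.754 mol·L⁻¹; S̃_{S/T} = 1.130/2.754 = 0.411.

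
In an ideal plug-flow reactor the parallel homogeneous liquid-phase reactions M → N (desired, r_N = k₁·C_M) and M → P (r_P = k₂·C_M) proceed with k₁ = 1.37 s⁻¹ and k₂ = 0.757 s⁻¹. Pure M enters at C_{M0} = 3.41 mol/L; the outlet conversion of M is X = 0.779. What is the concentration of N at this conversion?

C_M = C_{M0}(1−X) = 0.7536 mol/L.
Both paths are first order in M, so the instantaneous fraction to N is constant: dC_N/d(−C_M) = k₁/(k₁+k₂) = 0.6441.
C_N = 0.6441·(C_{M0}−C_M) = 0.6441×2.656 = 1.71 mol/L.

1.71 mol/L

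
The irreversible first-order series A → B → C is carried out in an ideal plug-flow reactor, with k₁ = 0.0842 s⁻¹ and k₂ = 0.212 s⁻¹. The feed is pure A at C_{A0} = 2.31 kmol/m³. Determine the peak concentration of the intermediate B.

For a first-order series the maximum intermediate yield is C_{B,max}/C_{A0} = (k₁/k₂)^[k₂/(k₂−k₁)].
= (0.0842/0.212)^(0.212/(0.212−0.0842)) = (0.3972)^(1.659) = 0.2162.
C_{B,max} = 0.2162×2.31 = 0.499 kmol/m³.

0.499 kmol/m³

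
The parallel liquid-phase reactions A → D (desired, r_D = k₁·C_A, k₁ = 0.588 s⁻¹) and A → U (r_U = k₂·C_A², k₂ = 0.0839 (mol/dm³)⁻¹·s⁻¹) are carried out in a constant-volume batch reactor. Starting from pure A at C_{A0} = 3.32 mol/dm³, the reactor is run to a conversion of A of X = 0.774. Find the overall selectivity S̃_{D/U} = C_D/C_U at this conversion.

C_A = C_{A0}(1−X) = 0.7503 mol/dm³.
Along a PFR/batch, dC_D/dC_A = −r_D/(r_D+r_U) = −k₁/(k₁+k₂·C_A).
Integrating from C_{A0} to C_A: C_D = (0.588/0.0839)·ln[(0.588+0.0839·3.32)/(0.588+0.0839·0.750)] = 7.008·ln(0.8665/0.6510) = 2.005 mol/dm³.
C_U = (C_{A0}−C_A)−C_D = 0.5647 mol/dm³; S̃_{D/U} = 2.005/0.5647 = 3.55.

3.55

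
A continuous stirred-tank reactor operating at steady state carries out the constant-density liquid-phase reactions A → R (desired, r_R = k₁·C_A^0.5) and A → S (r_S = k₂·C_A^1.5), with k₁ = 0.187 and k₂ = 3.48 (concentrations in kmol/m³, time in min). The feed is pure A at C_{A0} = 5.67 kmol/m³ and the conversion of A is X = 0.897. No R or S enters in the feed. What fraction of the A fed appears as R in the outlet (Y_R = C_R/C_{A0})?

Exit C_A = C_{A0}(1−X) = 5.67×0.103 = 0.5840 kmol/m³.
A CSTR operates uniformly at the exit composition, giving r_R = 0.1429 and r_S = 1.553 (each k·C_A^n at C_A = 0.5840).
Fraction of consumed A going to R: r_R/(r_R+r_S) = 0.08426.
C_R = 0.08426·C_{A0}·X = 0.08426×5.67×0.897 = 0.429 kmol/m³; Y_R = C_R/C_{A0} = 0.0756.

0.0756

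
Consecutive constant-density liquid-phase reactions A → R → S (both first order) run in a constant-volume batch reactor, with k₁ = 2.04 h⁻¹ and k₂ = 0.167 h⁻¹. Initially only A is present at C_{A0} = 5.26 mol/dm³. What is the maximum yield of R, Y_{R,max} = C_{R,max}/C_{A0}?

0.800

At the optimum, C_{R,max}/C_{A0} = (k₁/k₂)^[k₂/(k₂−k₁)].
= (2.04/0.167)^(0.167/(0.167−2.04)) = (12.22)^(-0.08916) = 0.8000.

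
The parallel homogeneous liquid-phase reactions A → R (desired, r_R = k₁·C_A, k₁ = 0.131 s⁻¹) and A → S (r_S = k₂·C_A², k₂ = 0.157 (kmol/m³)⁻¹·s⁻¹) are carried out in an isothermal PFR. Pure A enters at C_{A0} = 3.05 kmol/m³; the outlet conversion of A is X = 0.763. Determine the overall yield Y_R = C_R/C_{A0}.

0.250

C_A = C_{A0}(1−X) = 0.7228 kmol/m³.
Along a PFR/batch, dC_R/dC_A = −r_R/(r_R+r_S) = −k₁/(k₁+k₂·C_A).
Integrating from C_{A0} to C_A: C_R = (0.131/0.157)·ln[(0.131+0.157·3.05)/(0.131+0.157·0.723)] = 0.8344·ln(0.6099/0.2445) = 0.7627 kmol/m³.
Y_R = C_R/C_{A0} = 0.7627/3.05 = 0.250.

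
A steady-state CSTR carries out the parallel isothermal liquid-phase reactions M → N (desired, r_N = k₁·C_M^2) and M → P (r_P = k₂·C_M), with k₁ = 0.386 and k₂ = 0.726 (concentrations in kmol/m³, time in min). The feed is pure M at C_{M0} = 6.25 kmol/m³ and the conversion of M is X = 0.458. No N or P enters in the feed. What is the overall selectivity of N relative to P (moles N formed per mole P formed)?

Exit C_M = C_{M0}(1−X) = 6.25×0.542 = 3.388 kmol/m³.
In a CSTR the entire volume is at exit conditions, so r_N = 0.386×3.388^2 = 4.429 and r_P = 0.726×3.388 = 2.459.
Overall selectivity = C_N/C_P = r_Nτ/(r_Pτ) = r_N/r_P = 1.80.

1.80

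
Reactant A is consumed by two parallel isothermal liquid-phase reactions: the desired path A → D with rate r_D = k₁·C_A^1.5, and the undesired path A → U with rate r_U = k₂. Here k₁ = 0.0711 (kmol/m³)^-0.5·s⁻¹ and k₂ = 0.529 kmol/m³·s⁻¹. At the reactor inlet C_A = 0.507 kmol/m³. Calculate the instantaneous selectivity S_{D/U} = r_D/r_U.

S_{D/U} = r_D/r_U = (k₁·C_A^1.5)/(k₂) = (k₁/k₂)·C_A^1.5.
= (0.0711×0.5070^1.5) / (0.529) = 0.02567/0.5290 = 0.0485.

0.0485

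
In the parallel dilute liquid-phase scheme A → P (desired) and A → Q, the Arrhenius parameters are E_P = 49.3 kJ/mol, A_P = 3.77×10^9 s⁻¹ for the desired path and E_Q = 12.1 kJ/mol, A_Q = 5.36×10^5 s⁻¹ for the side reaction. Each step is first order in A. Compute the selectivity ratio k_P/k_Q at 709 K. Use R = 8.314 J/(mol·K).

With equal orders, S_{P/Q} = k_P/k_Q = (A_P/A_Q)·exp[(E_Q−E_P)/(RT)].
(E_Q−E_P)/(RT) = (12.1−49.3)×10³/(8.314×709) = -37200/5895 = -6.311.
k_P/k_Q = (3.77×10^9/5.36×10^5)·exp(-6.311) = 7034 × 0.001817 = 12.8.
Since E_P > E_Q, raising the temperature improves selectivity toward P.

12.8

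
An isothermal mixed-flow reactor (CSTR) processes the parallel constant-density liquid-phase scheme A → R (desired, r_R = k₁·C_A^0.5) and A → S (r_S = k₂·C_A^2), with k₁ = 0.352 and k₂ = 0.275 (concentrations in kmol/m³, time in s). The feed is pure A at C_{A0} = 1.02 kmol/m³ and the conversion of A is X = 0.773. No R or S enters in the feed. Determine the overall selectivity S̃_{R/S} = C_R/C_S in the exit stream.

11.5

Exit C_A = C_{A0}(1−X) = 1.02×0.227 = 0.2315 kmol/m³.
In a CSTR the entire volume is at exit conditions, so r_R = 0.352×0.2315^0.5 = 0.1694 and r_S = 0.275×0.2315^2 = 0.01474.
Overall selectivity = C_R/C_S = r_Rτ/(r_Sτ) = r_R/r_S = 11.5.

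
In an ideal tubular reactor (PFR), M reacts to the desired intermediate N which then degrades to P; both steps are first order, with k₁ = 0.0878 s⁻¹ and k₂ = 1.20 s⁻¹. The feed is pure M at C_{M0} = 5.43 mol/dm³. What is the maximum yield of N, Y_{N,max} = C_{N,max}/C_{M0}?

0.0595

Evaluating C_N at τ_opt = ln(k₂/k₁)/(k₂−k₁) gives C_{N,max}/C_{M0} = (k₁/k₂)^[k₂/(k₂−k₁)].
= (0.0878/1.20)^(1.20/(1.20−0.0878)) = (0.07317)^(1.079) = 0.05952.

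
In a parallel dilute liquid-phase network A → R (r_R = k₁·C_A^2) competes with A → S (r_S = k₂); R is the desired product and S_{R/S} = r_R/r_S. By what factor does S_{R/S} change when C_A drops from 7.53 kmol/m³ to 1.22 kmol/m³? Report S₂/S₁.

S_{R/S} = (k₁/k₂)·C_A^2, so S₂/S₁ = (C_{A,2}/C_{A,1})^2.
= (1.22/7.53)^2 = (0.1620)^2 = 0.0263.
Selectivity toward R falls as C_A falls — high-concentration operation is favoured.

0.0263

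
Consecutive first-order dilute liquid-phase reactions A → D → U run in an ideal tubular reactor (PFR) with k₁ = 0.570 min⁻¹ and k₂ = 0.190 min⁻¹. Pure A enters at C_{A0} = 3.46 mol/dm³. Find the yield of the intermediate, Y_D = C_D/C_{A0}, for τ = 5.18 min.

Solving the coupled first-order balances gives C_D(τ) = [k₁/(k₂−k₁)]·C_{A0}·(e^(−k₁τ) − e^(−k₂τ)).
e^(−k₁τ) = e^(−0.570×5.18) = e^(−2.953) = 0.05220; e^(−k₂τ) = e^(−0.9842) = 0.3737.
C_D = 0.570×3.46/(0.190−0.570) × (0.05220−0.3737) = (-5.190)×(-0.3215) = 1.669 mol/dm³.
Y_D = C_D/C_{A0} = 1.669/3.46 = 0.482.

0.482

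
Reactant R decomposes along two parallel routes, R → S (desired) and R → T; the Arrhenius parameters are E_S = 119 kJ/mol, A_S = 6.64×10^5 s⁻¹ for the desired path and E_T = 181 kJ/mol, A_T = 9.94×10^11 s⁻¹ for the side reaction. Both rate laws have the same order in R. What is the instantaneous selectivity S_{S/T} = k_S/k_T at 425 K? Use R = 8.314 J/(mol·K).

27.9

Since both paths have the same order in R, the concentration cancels and S_{S/T} = k_S/k_T = (A_S/A_T)·exp[(E_T−E_S)/(RT)].
(E_T−E_S)/(RT) = (181−119)×10³/(8.314×425) = 62000/3533 = 17.55.
k_S/k_T = (6.64×10^5/9.94×10^11)·exp(17.55) = 6.680×10^-7 × 4.172×10^7 = 27.9.
Since E_S < E_T, lowering the temperature improves selectivity toward S.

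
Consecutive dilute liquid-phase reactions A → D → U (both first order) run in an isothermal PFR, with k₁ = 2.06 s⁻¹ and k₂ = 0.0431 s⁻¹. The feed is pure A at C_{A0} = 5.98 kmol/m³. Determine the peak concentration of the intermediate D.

5.51 kmol/m³

At the optimum, C_{D,max}/C_{A0} = (k₁/k₂)^[k₂/(k₂−k₁)].
= (2.06/0.0431)^(0.0431/(0.0431−2.06)) = (47.80)^(-0.02137) = 0.9207.
C_{D,max} = 0.9207×5.98 = 5.51 kmol/m³.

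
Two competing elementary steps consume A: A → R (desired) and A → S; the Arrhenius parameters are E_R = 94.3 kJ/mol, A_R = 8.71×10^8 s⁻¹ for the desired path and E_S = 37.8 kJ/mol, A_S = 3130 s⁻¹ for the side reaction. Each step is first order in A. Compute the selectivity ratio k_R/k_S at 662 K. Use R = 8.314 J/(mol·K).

k_R/k_S = (A_R/A_S)·exp[−(E_R−E_S)/(RT)] = (A_R/A_S)·exp[(E_S−E_R)/(RT)].
(E_S−E_R)/(RT) = (37.8−94.3)×10³/(8.314×662) = -56500/5504 = -10.27.
k_R/k_S = (8.71×10^8/3130)·exp(-10.27) = 2.783×10^5 × 3.481×10^-5 = 9.69.

9.69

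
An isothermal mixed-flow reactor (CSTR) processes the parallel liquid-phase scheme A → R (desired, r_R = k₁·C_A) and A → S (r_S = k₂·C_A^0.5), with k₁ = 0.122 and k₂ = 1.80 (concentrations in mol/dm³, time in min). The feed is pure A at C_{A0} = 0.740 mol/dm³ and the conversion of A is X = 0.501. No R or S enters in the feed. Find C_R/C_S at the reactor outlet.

Exit C_A = C_{A0}(1−X) = 0.740×0.499 = 0.3693 mol/dm³.
A CSTR operates uniformly at the exit composition, giving r_R = 0.04505 and r_S = 1.094 (each k·C_A^n at C_A = 0.3693).
Overall selectivity = C_R/C_S = r_Rτ/(r_Sτ) = r_R/r_S = 0.0412.

0.0412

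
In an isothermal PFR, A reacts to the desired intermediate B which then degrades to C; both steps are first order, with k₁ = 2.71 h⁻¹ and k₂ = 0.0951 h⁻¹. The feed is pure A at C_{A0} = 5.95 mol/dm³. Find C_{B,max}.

At the optimum, C_{B,max}/C_{A0} = (k₁/k₂)^[k₂/(k₂−k₁)].
= (2.71/0.0951)^(0.0951/(0.0951−2.71)) = (28.50)^(-0.03637) = 0.8853.
C_{B,max} = 0.8853×5.95 = 5.27 mol/dm³.

5.27 mol/dm³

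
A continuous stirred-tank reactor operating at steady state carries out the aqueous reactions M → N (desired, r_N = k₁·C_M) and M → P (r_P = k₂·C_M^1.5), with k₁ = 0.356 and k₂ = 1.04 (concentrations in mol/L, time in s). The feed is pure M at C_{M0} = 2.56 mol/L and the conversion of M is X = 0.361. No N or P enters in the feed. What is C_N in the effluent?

Exit C_M = C_{M0}(1−X) = 2.56×0.639 = 1.636 mol/L.
In a CSTR the entire volume is at exit conditions, so r_N = 0.356×1.636 = 0.5824 and r_P = 1.04×1.636^1.5 = 2.176.
Fraction of consumed M going to N: r_N/(r_N+r_P) = 0.2111.
C_N = 0.2111·C_{M0}·X = 0.2111×2.56×0.361 = 0.195 mol/L.

0.195 mol/L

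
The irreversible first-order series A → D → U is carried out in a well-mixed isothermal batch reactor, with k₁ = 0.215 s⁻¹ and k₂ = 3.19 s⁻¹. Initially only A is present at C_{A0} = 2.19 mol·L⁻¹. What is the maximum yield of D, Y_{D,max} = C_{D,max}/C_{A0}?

At the optimum, C_{D,max}/C_{A0} = (k₁/k₂)^[k₂/(k₂−k₁)].
= (0.215/3.19)^(3.19/(3.19−0.215)) = (0.06740)^(1.072) = 0.05546.

0.0555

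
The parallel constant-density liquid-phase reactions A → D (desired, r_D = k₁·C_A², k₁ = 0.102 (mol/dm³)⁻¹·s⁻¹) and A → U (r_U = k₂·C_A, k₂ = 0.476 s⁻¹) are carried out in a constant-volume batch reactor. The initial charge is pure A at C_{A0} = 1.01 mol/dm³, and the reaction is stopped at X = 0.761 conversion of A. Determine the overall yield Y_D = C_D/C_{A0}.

C_A = C_{A0}(1−X) = 0.2414 mol/dm³.
Along a PFR/batch, dC_U/dC_A = −r_U/(r_D+r_U) = −k₂/(k₂+k₁·C_A).
Integrating from C_{A0} to C_A: C_U = (0.476/0.102)·ln[(0.476+0.102·1.01)/(0.476+0.102·0.241)] = 4.667·ln(0.5790/0.5006) = 0.6789 mol/dm³.
Then C_D = (C_{A0}−C_A) − C_U = 0.7686 − 0.6789 = 0.08967 mol/dm³.
Y_D = C_D/C_{A0} = 0.08967/1.01 = 0.0888.

0.0888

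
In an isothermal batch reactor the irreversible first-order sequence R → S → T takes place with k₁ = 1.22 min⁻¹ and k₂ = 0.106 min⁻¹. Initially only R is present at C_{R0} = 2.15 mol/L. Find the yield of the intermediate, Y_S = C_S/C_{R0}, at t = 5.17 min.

0.631

For first-order series with pure R initially, C_S(t) = k₁C_{R0}/(k₂−k₁)·(e^(−k₁t) − e^(−k₂t)).
e^(−k₁t) = e^(−1.22×5.17) = e^(−6.307) = 0.001823; e^(−k₂t) = e^(−0.5480) = 0.5781.
C_S = 1.22×2.15/(0.106−1.22) × (0.001823−0.5781) = (-2.355)×(-0.5763) = 1.357 mol/L.
Y_S = C_S/C_{R0} = 1.357/2.15 = 0.631.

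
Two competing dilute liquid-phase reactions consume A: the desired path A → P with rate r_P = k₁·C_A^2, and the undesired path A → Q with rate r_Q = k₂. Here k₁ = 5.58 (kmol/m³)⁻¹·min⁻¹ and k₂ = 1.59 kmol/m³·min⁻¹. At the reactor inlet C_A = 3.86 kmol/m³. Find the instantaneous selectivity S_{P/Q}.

S_{P/Q} = r_P/r_Q = (k₁·C_A^2)/(k₂) = (k₁/k₂)·C_A^2.
= (5.58×3.860^2) / (1.59) = 83.14/1.590 = 52.3.

52.3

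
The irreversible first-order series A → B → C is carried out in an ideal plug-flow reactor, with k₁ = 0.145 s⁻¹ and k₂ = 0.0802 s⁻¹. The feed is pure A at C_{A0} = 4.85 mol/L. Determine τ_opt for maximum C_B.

For first-order series the maximum of C_B occurs at τ_opt = ln(k₂/k₁)/(k₂−k₁).
= ln(0.0802/0.145)/(0.0802−0.145) = ln(0.5531)/-0.06480 = -0.5922/-0.06480 = 9.14 s.

9.14 s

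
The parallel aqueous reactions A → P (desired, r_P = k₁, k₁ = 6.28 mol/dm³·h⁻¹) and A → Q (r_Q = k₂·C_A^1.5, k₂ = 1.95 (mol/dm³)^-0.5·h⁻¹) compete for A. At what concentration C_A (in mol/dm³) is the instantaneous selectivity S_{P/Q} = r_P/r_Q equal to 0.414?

3.93 mol/dm³

S_{P/Q} = (k₁/k₂)·C_A^-1.5 ⇒ C_A = (S·k₂/k₁)^(1/(-1.5)).
= (0.414×1.95/6.28)^(-0.6667) = (0.1286)^(-0.6667) = 3.93 mol/dm³.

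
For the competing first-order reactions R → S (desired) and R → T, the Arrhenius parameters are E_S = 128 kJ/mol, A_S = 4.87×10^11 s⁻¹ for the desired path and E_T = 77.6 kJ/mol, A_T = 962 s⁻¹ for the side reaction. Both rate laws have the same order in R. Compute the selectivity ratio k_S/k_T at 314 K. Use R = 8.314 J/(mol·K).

With equal orders, S_{S/T} = k_S/k_T = (A_S/A_T)·exp[(E_T−E_S)/(RT)].
(E_T−E_S)/(RT) = (77.6−128)×10³/(8.314×314) = -50400/2611 = -19.31.
k_S/k_T = (4.87×10^11/962)·exp(-19.31) = 5.062×10^8 × 4.126×10^-9 = 2.09.
Since E_S > E_T, raising the temperature improves selectivity toward S.

2.09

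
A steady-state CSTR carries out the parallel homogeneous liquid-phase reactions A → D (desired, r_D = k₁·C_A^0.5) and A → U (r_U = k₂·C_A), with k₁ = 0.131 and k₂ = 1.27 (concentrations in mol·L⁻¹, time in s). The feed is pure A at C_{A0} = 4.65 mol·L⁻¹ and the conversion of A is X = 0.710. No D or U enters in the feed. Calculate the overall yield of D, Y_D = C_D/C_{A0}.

Exit C_A = C_{A0}(1−X) = 4.65×0.290 = 1.349 mol·L⁻¹.
A CSTR operates uniformly at the exit composition, giving r_D = 0.1521 and r_U = 1.713 (each k·C_A^n at C_A = 1.349).
Fraction of consumed A going to D: r_D/(r_D+r_U) = 0.08158.
C_D = 0.08158·C_{A0}·X = 0.08158×4.65×0.710 = 0.269 mol·L⁻¹; Y_D = C_D/C_{A0} = 0.0579.

0.0579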